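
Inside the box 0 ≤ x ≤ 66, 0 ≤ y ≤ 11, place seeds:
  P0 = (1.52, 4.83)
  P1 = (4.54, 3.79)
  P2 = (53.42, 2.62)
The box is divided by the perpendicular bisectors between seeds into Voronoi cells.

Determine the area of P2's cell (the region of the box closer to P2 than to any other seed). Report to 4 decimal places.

1. box [0,66]×[0,11]: [(0, 0) (66, 0) (66, 11) (0, 11)]
2. ⊥bis P2·P0 via (27.47,3.725): [(27.3114, 0) (66, 0) (66, 11) (27.7798, 11)]  |A|=422.9986
3. ⊥bis P2·P1 via (28.98,3.205): [(28.9033, 0) (66, 0) (66, 11) (29.1666, 11)]  |A|=406.6157
4. canonical 4-gon: [(28.9033, 0) (66, 0) (66, 11) (29.1666, 11)]
5. shoelace: 406.6157

Area of P2's cell: 406.6157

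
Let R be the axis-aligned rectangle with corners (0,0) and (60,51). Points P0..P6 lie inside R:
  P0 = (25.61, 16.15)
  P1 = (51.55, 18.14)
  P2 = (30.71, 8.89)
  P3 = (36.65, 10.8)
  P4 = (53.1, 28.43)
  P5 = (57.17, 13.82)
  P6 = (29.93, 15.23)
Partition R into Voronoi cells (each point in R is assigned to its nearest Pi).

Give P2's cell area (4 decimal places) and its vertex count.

1. box [0,60]×[0,51]: [(0, 0) (60, 0) (60, 51) (0, 51)]
2. ⊥bis P2·P0 via (28.16,12.52): [(10.3374, 0) (60, 0) (60, 34.8869)]  |A|=866.2879
3. ⊥bis P2·P1 via (41.13,13.515): [(38.3838, 19.702) (10.3374, 0) (47.1287, 0)]  |A|=362.432
4. ⊥bis P2·P3 via (33.68,9.845): [(31.9612, 15.1903) (10.3374, 0) (36.8456, 0)]  |A|=201.3338
5. ⊥bis P2·P4 via (41.905,18.66): [(31.9612, 15.1903) (10.3374, 0) (36.8456, 0)]  |A|=201.3338
6. ⊥bis P2·P5 via (43.94,11.355): [(31.9612, 15.1903) (10.3374, 0) (36.8456, 0)]  |A|=201.3338
7. ⊥bis P2·P6 via (30.32,12.06): [(32.867, 12.3734) (26.9075, 11.6402) (10.3374, 0) (36.8456, 0)]  |A|=192.6081
8. canonical 4-gon: [(32.867, 12.3734) (26.9075, 11.6402) (10.3374, 0) (36.8456, 0)]
9. shoelace: 192.6081

Area of P2's cell: 192.6081 (4 vertices)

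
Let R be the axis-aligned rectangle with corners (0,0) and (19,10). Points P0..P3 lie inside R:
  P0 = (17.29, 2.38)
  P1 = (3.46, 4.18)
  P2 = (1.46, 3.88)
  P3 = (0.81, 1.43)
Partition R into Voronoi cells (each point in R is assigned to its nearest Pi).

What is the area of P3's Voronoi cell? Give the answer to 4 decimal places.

Area of P3's cell: 9.6656

1. box [0,19]×[0,10]: [(0, 0) (19, 0) (19, 10) (0, 10)]
2. ⊥bis P3·P0 via (9.05,1.905): [(0, 0) (9.1598, 0) (8.5834, 10) (0, 10)]  |A|=88.7159
3. ⊥bis P3·P1 via (2.135,2.805): [(0, 4.8624) (0, 0) (5.0458, 0)]  |A|=12.2674
4. ⊥bis P3·P2 via (1.135,2.655): [(2.7297, 2.2319) (0, 2.9561) (0, 0) (5.0458, 0)]  |A|=9.6656
5. canonical 4-gon: [(2.7297, 2.2319) (0, 2.9561) (0, 0) (5.0458, 0)]
6. shoelace: 9.6656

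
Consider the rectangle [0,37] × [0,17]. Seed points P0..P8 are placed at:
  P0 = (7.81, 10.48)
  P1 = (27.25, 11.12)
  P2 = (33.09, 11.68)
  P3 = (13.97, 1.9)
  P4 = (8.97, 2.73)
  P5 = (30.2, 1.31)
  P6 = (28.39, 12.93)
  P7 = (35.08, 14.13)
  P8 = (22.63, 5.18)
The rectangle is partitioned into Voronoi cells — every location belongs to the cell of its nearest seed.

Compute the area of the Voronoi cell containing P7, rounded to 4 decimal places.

Area of P7's cell: 23.6752

1. box [0,37]×[0,17]: [(0, 0) (37, 0) (37, 17) (0, 17)]
2. ⊥bis P7·P0 via (21.445,12.305): [(23.092, 0) (37, 0) (37, 17) (20.8166, 17)]  |A|=255.7771
3. ⊥bis P7·P1 via (31.165,12.625): [(36.0183, 0) (37, 0) (37, 17) (29.4832, 17)]  |A|=72.2376
4. ⊥bis P7·P2 via (34.085,12.905): [(29.6828, 16.4807) (37, 10.5373) (37, 17) (29.4832, 17)]  |A|=25.5963
5. ⊥bis P7·P3 via (24.525,8.015): [(29.6828, 16.4807) (37, 10.5373) (37, 17) (29.4832, 17)]  |A|=25.5963
6. ⊥bis P7·P4 via (22.025,8.43): [(29.6828, 16.4807) (37, 10.5373) (37, 17) (29.4832, 17)]  |A|=25.5963
7. ⊥bis P7·P5 via (32.64,7.72): [(29.6828, 16.4807) (37, 10.5373) (37, 17) (29.4832, 17)]  |A|=25.5963
8. ⊥bis P7·P6 via (31.735,13.53): [(31.4655, 15.0327) (37, 10.5373) (37, 17) (31.1126, 17)]  |A|=23.6752
9. ⊥bis P7·P8 via (28.855,9.655): [(31.4655, 15.0327) (37, 10.5373) (37, 17) (31.1126, 17)]  |A|=23.6752
10. canonical 4-gon: [(31.4655, 15.0327) (37, 10.5373) (37, 17) (31.1126, 17)]
11. shoelace: 23.6752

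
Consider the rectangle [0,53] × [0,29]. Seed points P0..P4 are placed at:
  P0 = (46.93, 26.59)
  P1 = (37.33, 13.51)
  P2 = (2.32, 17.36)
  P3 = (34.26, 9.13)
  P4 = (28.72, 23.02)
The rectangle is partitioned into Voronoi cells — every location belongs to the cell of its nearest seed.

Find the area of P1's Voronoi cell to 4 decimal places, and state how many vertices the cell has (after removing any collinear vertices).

Area of P1's cell: 248.0282 (5 vertices)

1. box [0,53]×[0,29]: [(0, 0) (53, 0) (53, 29) (0, 29)]
2. ⊥bis P1·P0 via (42.13,20.05): [(0, 0) (53, 0) (53, 12.072) (29.9356, 29) (0, 29)]  |A|=1341.7833
3. ⊥bis P1·P2 via (19.825,15.435): [(18.1276, 0) (53, 0) (53, 12.072) (29.9356, 29) (21.3167, 29)]  |A|=769.8401
4. ⊥bis P1·P3 via (35.795,11.32): [(20.5477, 22.007) (51.9454, 0) (53, 0) (53, 12.072) (29.9356, 29) (21.3167, 29)]  |A|=397.7264
5. ⊥bis P1·P4 via (33.025,18.265): [(29.91, 15.4448) (51.9454, 0) (53, 0) (53, 12.072) (38.1903, 22.9415)]  |A|=248.0282
6. canonical 5-gon: [(29.91, 15.4448) (51.9454, 0) (53, 0) (53, 12.072) (38.1903, 22.9415)]
7. shoelace: 248.0282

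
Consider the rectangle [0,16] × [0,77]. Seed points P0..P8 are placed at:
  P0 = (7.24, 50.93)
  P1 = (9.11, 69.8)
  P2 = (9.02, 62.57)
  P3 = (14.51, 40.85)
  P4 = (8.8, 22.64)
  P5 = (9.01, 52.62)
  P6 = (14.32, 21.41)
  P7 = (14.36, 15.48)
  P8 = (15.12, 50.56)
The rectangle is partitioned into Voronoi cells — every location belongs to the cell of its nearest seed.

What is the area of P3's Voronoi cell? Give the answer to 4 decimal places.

Area of P3's cell: 163.9455

1. box [0,16]×[0,77]: [(0, 0) (16, 0) (16, 77) (0, 77)]
2. ⊥bis P3·P0 via (10.875,45.89): [(0, 38.0466) (0, 0) (16, 0) (16, 49.5863)]  |A|=701.0634
3. ⊥bis P3·P1 via (11.81,55.325): [(0, 38.0466) (0, 0) (16, 0) (16, 49.5863)]  |A|=701.0634
4. ⊥bis P3·P2 via (11.765,51.71): [(0, 38.0466) (0, 0) (16, 0) (16, 49.5863)]  |A|=701.0634
5. ⊥bis P3·P4 via (11.655,31.745): [(0, 38.0466) (0, 35.3996) (16, 30.3826) (16, 49.5863)]  |A|=174.8062
6. ⊥bis P3·P5 via (11.76,46.735): [(12.574, 47.1154) (0, 38.0466) (0, 35.3996) (16, 30.3826) (16, 48.7163)]  |A|=173.3159
7. ⊥bis P3·P6 via (14.415,31.13): [(12.574, 47.1154) (0, 38.0466) (0, 35.3996) (13.5906, 31.1381) (16, 31.1145) (16, 48.7163)]  |A|=172.4341
8. ⊥bis P3·P7 via (14.435,28.165): [(12.574, 47.1154) (0, 38.0466) (0, 35.3996) (13.5906, 31.1381) (16, 31.1145) (16, 48.7163)]  |A|=172.4341
9. ⊥bis P3·P8 via (14.815,45.705): [(10.9547, 45.9475) (0, 38.0466) (0, 35.3996) (13.5906, 31.1381) (16, 31.1145) (16, 45.6306)]  |A|=163.9455
10. canonical 6-gon: [(10.9547, 45.9475) (0, 38.0466) (0, 35.3996) (13.5906, 31.1381) (16, 31.1145) (16, 45.6306)]
11. shoelace: 163.9455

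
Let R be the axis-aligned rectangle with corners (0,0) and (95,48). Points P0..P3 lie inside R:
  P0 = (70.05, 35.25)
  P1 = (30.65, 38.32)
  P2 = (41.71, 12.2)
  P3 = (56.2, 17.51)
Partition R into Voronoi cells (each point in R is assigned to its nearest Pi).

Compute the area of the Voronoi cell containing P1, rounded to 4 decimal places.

1. box [0,95]×[0,48]: [(0, 0) (95, 0) (95, 48) (0, 48)]
2. ⊥bis P1·P0 via (50.35,36.785): [(0, 0) (47.4838, 0) (51.2239, 48) (0, 48)]  |A|=2368.9828
3. ⊥bis P1·P2 via (36.18,25.26): [(0, 9.9403) (49.9048, 31.0715) (51.2239, 48) (0, 48)]  |A|=1383.2528
4. ⊥bis P1·P3 via (43.425,27.915): [(0, 9.9403) (43.9382, 28.545) (50.3183, 36.3784) (51.2239, 48) (0, 48)]  |A|=1367.9428
5. canonical 5-gon: [(0, 9.9403) (43.9382, 28.545) (50.3183, 36.3784) (51.2239, 48) (0, 48)]
6. shoelace: 1367.9428

Area of P1's cell: 1367.9428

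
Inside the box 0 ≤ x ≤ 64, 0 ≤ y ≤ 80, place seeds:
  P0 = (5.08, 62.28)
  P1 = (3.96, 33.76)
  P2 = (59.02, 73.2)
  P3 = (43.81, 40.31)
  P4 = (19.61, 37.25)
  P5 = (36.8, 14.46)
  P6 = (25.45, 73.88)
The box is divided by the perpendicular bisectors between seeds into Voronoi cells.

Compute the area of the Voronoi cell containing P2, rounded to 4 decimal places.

1. box [0,64]×[0,80]: [(0, 0) (64, 0) (64, 80) (0, 80)]
2. ⊥bis P2·P0 via (32.05,67.74): [(45.7638, 0) (64, 0) (64, 80) (29.568, 80)]  |A|=2106.7293
3. ⊥bis P2·P1 via (31.49,53.48): [(36.2949, 46.7722) (64, 8.0946) (64, 80) (29.568, 80)]  |A|=1568.1244
4. ⊥bis P2·P3 via (51.415,56.755): [(32.5033, 65.5007) (64, 50.9351) (64, 80) (29.568, 80)]  |A|=707.3441
5. ⊥bis P2·P4 via (39.315,55.225): [(32.5033, 65.5007) (64, 50.9351) (64, 80) (29.568, 80)]  |A|=707.3441
6. ⊥bis P2·P5 via (47.91,43.83): [(32.5033, 65.5007) (64, 50.9351) (64, 80) (29.568, 80)]  |A|=707.3441
7. ⊥bis P2·P6 via (42.235,73.54): [(41.9834, 61.1167) (64, 50.9351) (64, 80) (42.3659, 80)]  |A|=524.2186
8. canonical 4-gon: [(41.9834, 61.1167) (64, 50.9351) (64, 80) (42.3659, 80)]
9. shoelace: 524.2186

Area of P2's cell: 524.2186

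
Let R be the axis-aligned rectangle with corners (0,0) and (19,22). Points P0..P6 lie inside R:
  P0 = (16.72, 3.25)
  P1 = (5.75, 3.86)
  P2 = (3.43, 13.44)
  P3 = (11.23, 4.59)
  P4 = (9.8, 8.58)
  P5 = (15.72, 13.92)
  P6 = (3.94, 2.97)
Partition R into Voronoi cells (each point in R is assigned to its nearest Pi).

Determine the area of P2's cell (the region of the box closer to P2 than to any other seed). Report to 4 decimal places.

1. box [0,19]×[0,22]: [(0, 0) (19, 0) (19, 22) (0, 22)]
2. ⊥bis P2·P0 via (10.075,8.345): [(0, 0) (3.6765, 0) (19, 19.9852) (19, 22) (0, 22)]  |A|=264.8791
3. ⊥bis P2·P1 via (4.59,8.65): [(0, 7.5384) (11.6129, 10.3507) (19, 19.9852) (19, 22) (0, 22)]  |A|=202.0801
4. ⊥bis P2·P3 via (7.33,9.015): [(0, 7.5384) (7.7971, 9.4267) (17.3807, 17.8733) (19, 19.9852) (19, 22) (0, 22)]  |A|=190.3929
5. ⊥bis P2·P4 via (6.615,11.01): [(0, 7.5384) (4.8653, 8.7167) (14.9998, 22) (0, 22)]  |A|=134.8038
6. ⊥bis P2·P5 via (9.575,13.68): [(0, 7.5384) (4.8653, 8.7167) (9.5301, 14.8308) (9.2501, 22) (0, 22)]  |A|=114.193
7. ⊥bis P2·P6 via (3.685,8.205): [(0, 8.0255) (2.5177, 8.1481) (4.8653, 8.7167) (9.5301, 14.8308) (9.2501, 22) (0, 22)]  |A|=113.5799
8. canonical 6-gon: [(0, 8.0255) (2.5177, 8.1481) (4.8653, 8.7167) (9.5301, 14.8308) (9.2501, 22) (0, 22)]
9. shoelace: 113.5799

Area of P2's cell: 113.5799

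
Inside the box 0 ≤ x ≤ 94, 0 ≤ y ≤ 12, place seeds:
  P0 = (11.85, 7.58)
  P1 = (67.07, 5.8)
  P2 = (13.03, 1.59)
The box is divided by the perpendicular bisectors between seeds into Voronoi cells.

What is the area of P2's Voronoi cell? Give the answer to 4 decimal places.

Area of P2's cell: 242.4673

1. box [0,94]×[0,12]: [(0, 0) (94, 0) (94, 12) (0, 12)]
2. ⊥bis P2·P0 via (12.44,4.585): [(0, 2.1344) (0, 0) (94, 0) (94, 12) (50.0806, 12)]  |A|=880.9622
3. ⊥bis P2·P1 via (40.05,3.695): [(39.5644, 9.9284) (0, 2.1344) (0, 0) (40.3379, 0)]  |A|=242.4673
4. canonical 4-gon: [(39.5644, 9.9284) (0, 2.1344) (0, 0) (40.3379, 0)]
5. shoelace: 242.4673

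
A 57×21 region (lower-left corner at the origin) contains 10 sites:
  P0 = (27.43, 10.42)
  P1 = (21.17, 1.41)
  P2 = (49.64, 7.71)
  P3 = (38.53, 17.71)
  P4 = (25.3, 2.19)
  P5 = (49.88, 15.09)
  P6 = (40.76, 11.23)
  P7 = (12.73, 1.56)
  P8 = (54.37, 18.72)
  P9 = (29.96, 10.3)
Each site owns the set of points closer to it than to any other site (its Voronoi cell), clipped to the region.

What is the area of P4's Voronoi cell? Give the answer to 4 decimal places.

1. box [0,57]×[0,21]: [(0, 0) (57, 0) (57, 21) (0, 21)]
2. ⊥bis P4·P0 via (26.365,6.305): [(0, 13.1285) (0, 0) (50.7266, 0)]  |A|=332.982
3. ⊥bis P4·P1 via (23.235,1.8): [(22.1796, 7.3882) (23.575, 0) (50.7266, 0)]  |A|=100.3011
4. ⊥bis P4·P2 via (37.47,4.95): [(37.836, 3.3362) (22.1796, 7.3882) (23.575, 0) (38.5926, 0)]  |A|=80.0604
5. ⊥bis P4·P3 via (31.915,9.95): [(37.836, 3.3362) (22.1796, 7.3882) (23.575, 0) (38.5926, 0)]  |A|=80.0604
6. ⊥bis P4·P5 via (37.59,8.64): [(37.836, 3.3362) (22.1796, 7.3882) (23.575, 0) (38.5926, 0)]  |A|=80.0604
7. ⊥bis P4·P6 via (33.03,6.71): [(34.4976, 4.2002) (22.1796, 7.3882) (23.575, 0) (36.9536, 0)]  |A|=71.3763
8. ⊥bis P4·P7 via (19.015,1.875): [(34.4976, 4.2002) (22.1796, 7.3882) (23.575, 0) (36.9536, 0)]  |A|=71.3763
9. ⊥bis P4·P8 via (39.835,10.455): [(34.4976, 4.2002) (22.1796, 7.3882) (23.575, 0) (36.9536, 0)]  |A|=71.3763
10. ⊥bis P4·P9 via (27.63,6.245): [(36.1719, 1.3368) (28.4767, 5.7585) (22.1796, 7.3882) (23.575, 0) (36.9536, 0)]  |A|=64.0609
11. canonical 5-gon: [(36.1719, 1.3368) (28.4767, 5.7585) (22.1796, 7.3882) (23.575, 0) (36.9536, 0)]
12. shoelace: 64.0609

Area of P4's cell: 64.0609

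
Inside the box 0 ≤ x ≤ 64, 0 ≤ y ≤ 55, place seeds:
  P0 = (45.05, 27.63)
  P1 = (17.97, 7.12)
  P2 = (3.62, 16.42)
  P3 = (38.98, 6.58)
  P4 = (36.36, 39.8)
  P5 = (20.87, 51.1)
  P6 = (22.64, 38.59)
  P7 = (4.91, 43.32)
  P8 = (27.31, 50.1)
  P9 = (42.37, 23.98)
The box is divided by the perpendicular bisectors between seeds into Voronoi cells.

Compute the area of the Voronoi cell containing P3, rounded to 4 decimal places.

Area of P3's cell: 503.4322

1. box [0,64]×[0,55]: [(0, 0) (64, 0) (64, 55) (0, 55)]
2. ⊥bis P3·P0 via (42.015,17.105): [(0, 29.2205) (0, 0) (64, 0) (64, 10.7654)]  |A|=1279.5479
3. ⊥bis P3·P1 via (28.475,6.85): [(28.8362, 20.9052) (28.2989, 0) (64, 0) (64, 10.7654)]  |A|=562.4452
4. ⊥bis P3·P2 via (21.3,11.5): [(28.8362, 20.9052) (28.2989, 0) (64, 0) (64, 10.7654)]  |A|=562.4452
5. ⊥bis P3·P4 via (37.67,23.19): [(28.8362, 20.9052) (28.2989, 0) (64, 0) (64, 10.7654)]  |A|=562.4452
6. ⊥bis P3·P5 via (29.925,28.84): [(28.8362, 20.9052) (28.2989, 0) (64, 0) (64, 10.7654)]  |A|=562.4452
7. ⊥bis P3·P6 via (30.81,22.585): [(28.8362, 20.9052) (28.2989, 0) (64, 0) (64, 10.7654)]  |A|=562.4452
8. ⊥bis P3·P7 via (21.945,24.95): [(28.8362, 20.9052) (28.2989, 0) (64, 0) (64, 10.7654)]  |A|=562.4452
9. ⊥bis P3·P8 via (33.145,28.34): [(28.8362, 20.9052) (28.2989, 0) (64, 0) (64, 10.7654)]  |A|=562.4452
10. ⊥bis P3·P9 via (40.675,15.28): [(28.7514, 17.6031) (28.2989, 0) (64, 0) (64, 10.7356)]  |A|=503.4322
11. canonical 4-gon: [(28.7514, 17.6031) (28.2989, 0) (64, 0) (64, 10.7356)]
12. shoelace: 503.4322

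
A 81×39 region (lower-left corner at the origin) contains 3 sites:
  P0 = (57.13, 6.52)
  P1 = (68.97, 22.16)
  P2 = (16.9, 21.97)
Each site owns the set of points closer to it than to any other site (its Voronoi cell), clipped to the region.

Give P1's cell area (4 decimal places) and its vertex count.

1. box [0,81]×[0,39]: [(0, 0) (81, 0) (81, 39) (0, 39)]
2. ⊥bis P1·P0 via (63.05,14.34): [(81, 0.7513) (81, 39) (30.4755, 39)]  |A|=966.2499
3. ⊥bis P1·P2 via (42.935,22.065): [(42.9075, 29.5885) (81, 0.7513) (81, 39) (42.8732, 39)]  |A|=907.9093
4. canonical 4-gon: [(42.9075, 29.5885) (81, 0.7513) (81, 39) (42.8732, 39)]
5. shoelace: 907.9093

Area of P1's cell: 907.9093 (4 vertices)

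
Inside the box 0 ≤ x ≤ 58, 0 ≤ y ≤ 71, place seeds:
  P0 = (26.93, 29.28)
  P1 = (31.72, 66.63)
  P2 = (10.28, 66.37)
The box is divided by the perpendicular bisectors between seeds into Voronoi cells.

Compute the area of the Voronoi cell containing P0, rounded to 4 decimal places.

Area of P0's cell: 2653.9591

1. box [0,58]×[0,71]: [(0, 0) (58, 0) (58, 71) (0, 71)]
2. ⊥bis P0·P1 via (29.325,47.955): [(0, 51.7158) (0, 0) (58, 0) (58, 44.2775)]  |A|=2783.8074
3. ⊥bis P0·P2 via (18.605,47.825): [(21.2123, 48.9954) (0, 39.4731) (0, 0) (58, 0) (58, 44.2775)]  |A|=2653.9591
4. canonical 5-gon: [(21.2123, 48.9954) (0, 39.4731) (0, 0) (58, 0) (58, 44.2775)]
5. shoelace: 2653.9591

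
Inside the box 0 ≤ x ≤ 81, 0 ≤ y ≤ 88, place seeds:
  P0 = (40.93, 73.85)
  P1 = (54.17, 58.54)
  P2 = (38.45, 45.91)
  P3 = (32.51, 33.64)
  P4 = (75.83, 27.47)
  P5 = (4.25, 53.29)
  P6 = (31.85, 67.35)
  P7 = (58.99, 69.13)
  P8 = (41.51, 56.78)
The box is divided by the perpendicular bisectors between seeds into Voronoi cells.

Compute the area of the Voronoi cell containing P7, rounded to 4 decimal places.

Area of P7's cell: 842.0454

1. box [0,81]×[0,88]: [(0, 0) (81, 0) (81, 88) (0, 88)]
2. ⊥bis P7·P0 via (49.96,71.49): [(31.276, 0) (81, 0) (81, 88) (54.2749, 88)]  |A|=3363.7596
3. ⊥bis P7·P1 via (56.58,63.835): [(48.8758, 67.3415) (81, 52.7203) (81, 88) (54.2749, 88)]  |A|=842.7154
4. ⊥bis P7·P2 via (48.72,57.52): [(48.8758, 67.3415) (81, 52.7203) (81, 88) (54.2749, 88)]  |A|=842.7154
5. ⊥bis P7·P3 via (45.75,51.385): [(48.8758, 67.3415) (81, 52.7203) (81, 88) (54.2749, 88)]  |A|=842.7154
6. ⊥bis P7·P4 via (67.41,48.3): [(48.8758, 67.3415) (79.7513, 53.2887) (81, 53.7934) (81, 88) (54.2749, 88)]  |A|=842.0454
7. ⊥bis P7·P5 via (31.62,61.21): [(48.8758, 67.3415) (79.7513, 53.2887) (81, 53.7934) (81, 88) (54.2749, 88)]  |A|=842.0454
8. ⊥bis P7·P6 via (45.42,68.24): [(48.8758, 67.3415) (79.7513, 53.2887) (81, 53.7934) (81, 88) (54.2749, 88)]  |A|=842.0454
9. ⊥bis P7·P8 via (50.25,62.955): [(48.8758, 67.3415) (79.7513, 53.2887) (81, 53.7934) (81, 88) (54.2749, 88)]  |A|=842.0454
10. canonical 5-gon: [(48.8758, 67.3415) (79.7513, 53.2887) (81, 53.7934) (81, 88) (54.2749, 88)]
11. shoelace: 842.0454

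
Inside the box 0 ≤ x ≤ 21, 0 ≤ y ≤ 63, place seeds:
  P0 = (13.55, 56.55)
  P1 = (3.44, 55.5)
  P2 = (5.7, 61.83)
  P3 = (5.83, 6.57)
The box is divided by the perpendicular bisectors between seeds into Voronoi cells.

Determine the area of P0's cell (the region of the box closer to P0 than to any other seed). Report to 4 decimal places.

Area of P0's cell: 361.7757

1. box [0,21]×[0,63]: [(0, 0) (21, 0) (21, 63) (0, 63)]
2. ⊥bis P0·P1 via (8.495,56.025): [(14.3136, 0) (21, 0) (21, 63) (7.7706, 63)]  |A|=627.3473
3. ⊥bis P0·P2 via (9.625,59.19): [(8.3614, 57.3114) (14.3136, 0) (21, 0) (21, 63) (12.1876, 63)]  |A|=614.7837
4. ⊥bis P0·P3 via (9.69,31.56): [(8.3614, 57.3114) (11.0578, 31.3487) (21, 29.813) (21, 63) (12.1876, 63)]  |A|=361.7757
5. canonical 5-gon: [(8.3614, 57.3114) (11.0578, 31.3487) (21, 29.813) (21, 63) (12.1876, 63)]
6. shoelace: 361.7757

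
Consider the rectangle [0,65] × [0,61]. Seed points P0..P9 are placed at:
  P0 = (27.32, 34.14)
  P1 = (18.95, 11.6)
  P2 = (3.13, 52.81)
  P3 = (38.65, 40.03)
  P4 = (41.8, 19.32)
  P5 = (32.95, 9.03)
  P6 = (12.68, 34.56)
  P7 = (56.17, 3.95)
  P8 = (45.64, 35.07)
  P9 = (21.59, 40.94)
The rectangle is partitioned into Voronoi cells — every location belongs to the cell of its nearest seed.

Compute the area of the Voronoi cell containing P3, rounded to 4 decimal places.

1. box [0,65]×[0,61]: [(0, 0) (65, 0) (65, 61) (0, 61)]
2. ⊥bis P3·P0 via (32.985,37.085): [(52.264, 0) (65, 0) (65, 61) (20.5526, 61)]  |A|=1744.0955
3. ⊥bis P3·P1 via (28.8,25.815): [(44.499, 14.9367) (65, 0.7309) (65, 61) (20.5526, 61)]  |A|=1641.4859
4. ⊥bis P3·P2 via (20.89,46.42): [(23.8522, 54.6529) (44.499, 14.9367) (65, 0.7309) (65, 61) (26.1358, 61)]  |A|=1623.7671
5. ⊥bis P3·P4 via (40.225,29.675): [(23.8522, 54.6529) (37.0854, 29.1975) (65, 33.4433) (65, 61) (26.1358, 61)]  |A|=1073.6688
6. ⊥bis P3·P5 via (35.8,24.53): [(23.8522, 54.6529) (37.0854, 29.1975) (65, 33.4433) (65, 61) (26.1358, 61)]  |A|=1073.6688
7. ⊥bis P3·P6 via (25.665,37.295): [(23.8522, 54.6529) (37.0854, 29.1975) (65, 33.4433) (65, 61) (26.1358, 61)]  |A|=1073.6688
8. ⊥bis P3·P7 via (47.41,21.99): [(23.8522, 54.6529) (37.0854, 29.1975) (65, 33.4433) (65, 61) (26.1358, 61)]  |A|=1073.6688
9. ⊥bis P3·P8 via (42.145,37.55): [(23.8522, 54.6529) (36.7187, 29.9029) (58.7848, 61) (26.1358, 61)]  |A|=576.7372
10. ⊥bis P3·P9 via (30.12,40.485): [(30.2221, 42.3997) (36.7187, 29.9029) (58.7848, 61) (31.2143, 61)]  |A|=495.3002
11. canonical 4-gon: [(30.2221, 42.3997) (36.7187, 29.9029) (58.7848, 61) (31.2143, 61)]
12. shoelace: 495.3002

Area of P3's cell: 495.3002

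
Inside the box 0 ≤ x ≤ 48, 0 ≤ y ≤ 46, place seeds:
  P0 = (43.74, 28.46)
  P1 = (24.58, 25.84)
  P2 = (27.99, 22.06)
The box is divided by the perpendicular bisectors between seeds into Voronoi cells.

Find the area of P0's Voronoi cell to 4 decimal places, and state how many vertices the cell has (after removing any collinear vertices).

1. box [0,48]×[0,46]: [(0, 0) (48, 0) (48, 46) (0, 46)]
2. ⊥bis P0·P1 via (34.16,27.15): [(37.8726, 0) (48, 0) (48, 46) (31.5824, 46)]  |A|=610.5357
3. ⊥bis P0·P2 via (35.865,25.26): [(33.6848, 30.6254) (46.1294, 0) (48, 0) (48, 46) (31.5824, 46)]  |A|=484.1016
4. canonical 5-gon: [(33.6848, 30.6254) (46.1294, 0) (48, 0) (48, 46) (31.5824, 46)]
5. shoelace: 484.1016

Area of P0's cell: 484.1016 (5 vertices)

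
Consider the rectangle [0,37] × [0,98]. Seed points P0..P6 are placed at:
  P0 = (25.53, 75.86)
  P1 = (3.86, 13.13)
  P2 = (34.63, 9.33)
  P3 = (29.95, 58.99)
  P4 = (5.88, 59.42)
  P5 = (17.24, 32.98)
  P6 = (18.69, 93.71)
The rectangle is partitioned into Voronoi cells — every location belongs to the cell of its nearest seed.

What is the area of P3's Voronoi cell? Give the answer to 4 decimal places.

Area of P3's cell: 444.4715

1. box [0,37]×[0,98]: [(0, 0) (37, 0) (37, 98) (0, 98)]
2. ⊥bis P3·P0 via (27.74,67.425): [(0, 60.157) (0, 0) (37, 0) (37, 69.8512)]  |A|=2405.1512
3. ⊥bis P3·P1 via (16.905,36.06): [(0, 60.157) (0, 45.6773) (37, 24.6278) (37, 69.8512)]  |A|=1104.5052
4. ⊥bis P3·P2 via (32.29,34.16): [(0, 60.157) (0, 45.6773) (21.9565, 33.1862) (37, 34.6039) (37, 69.8512)]  |A|=1029.4681
5. ⊥bis P3·P4 via (17.915,59.205): [(18.0163, 64.8774) (17.4955, 35.724) (21.9565, 33.1862) (37, 34.6039) (37, 69.8512)]  |A|=641.4146
6. ⊥bis P3·P5 via (23.595,45.985): [(18.0163, 64.8774) (17.73, 48.851) (37, 39.4345) (37, 69.8512)]  |A|=444.4715
7. ⊥bis P3·P6 via (24.32,76.35): [(18.0163, 64.8774) (17.73, 48.851) (37, 39.4345) (37, 69.8512)]  |A|=444.4715
8. canonical 4-gon: [(18.0163, 64.8774) (17.73, 48.851) (37, 39.4345) (37, 69.8512)]
9. shoelace: 444.4715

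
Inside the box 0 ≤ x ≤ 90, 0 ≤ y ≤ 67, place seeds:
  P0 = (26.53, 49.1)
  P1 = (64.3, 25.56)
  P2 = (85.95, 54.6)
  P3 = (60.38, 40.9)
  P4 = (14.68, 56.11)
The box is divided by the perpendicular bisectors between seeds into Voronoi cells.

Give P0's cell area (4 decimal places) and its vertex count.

1. box [0,90]×[0,67]: [(0, 0) (90, 0) (90, 67) (0, 67)]
2. ⊥bis P0·P1 via (45.415,37.33): [(0, 0) (22.1492, 0) (63.9067, 67) (0, 67)]  |A|=2882.8739
3. ⊥bis P0·P2 via (56.24,51.85): [(0, 0) (22.1492, 0) (56.0104, 54.3304) (54.8377, 67) (0, 67)]  |A|=2825.4233
4. ⊥bis P0·P3 via (43.455,45): [(0, 0) (22.1492, 0) (39.1694, 27.309) (48.7844, 67) (0, 67)]  |A|=2582.7637
5. ⊥bis P0·P4 via (20.605,52.605): [(0, 17.7734) (0, 0) (22.1492, 0) (39.1694, 27.309) (48.7844, 67) (29.1205, 67)]  |A|=1866.0121
6. canonical 6-gon: [(0, 17.7734) (0, 0) (22.1492, 0) (39.1694, 27.309) (48.7844, 67) (29.1205, 67)]
7. shoelace: 1866.0121

Area of P0's cell: 1866.0121 (6 vertices)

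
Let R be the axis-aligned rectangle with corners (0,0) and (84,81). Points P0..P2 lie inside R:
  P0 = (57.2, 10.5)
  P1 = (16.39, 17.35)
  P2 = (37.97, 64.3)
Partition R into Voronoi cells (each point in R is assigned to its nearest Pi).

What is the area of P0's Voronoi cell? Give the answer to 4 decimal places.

1. box [0,84]×[0,81]: [(0, 0) (84, 0) (84, 81) (0, 81)]
2. ⊥bis P0·P1 via (36.795,13.925): [(34.4577, 0) (84, 0) (84, 81) (48.0536, 81)]  |A|=3462.2931
3. ⊥bis P0·P2 via (47.585,37.4): [(40.2981, 34.7954) (34.4577, 0) (84, 0) (84, 50.416)]  |A|=1963.5597
4. canonical 4-gon: [(40.2981, 34.7954) (34.4577, 0) (84, 0) (84, 50.416)]
5. shoelace: 1963.5597

Area of P0's cell: 1963.5597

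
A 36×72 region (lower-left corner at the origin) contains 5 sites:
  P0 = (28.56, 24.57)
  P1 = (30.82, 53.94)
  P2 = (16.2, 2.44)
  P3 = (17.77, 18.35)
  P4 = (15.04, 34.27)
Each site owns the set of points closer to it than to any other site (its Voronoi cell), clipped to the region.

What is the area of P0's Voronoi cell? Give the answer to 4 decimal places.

Area of P0's cell: 343.6517

1. box [0,36]×[0,72]: [(0, 0) (36, 0) (36, 72) (0, 72)]
2. ⊥bis P0·P1 via (29.69,39.255): [(0, 41.5396) (0, 0) (36, 0) (36, 38.7695)]  |A|=1445.5633
3. ⊥bis P0·P2 via (22.38,13.505): [(0, 41.5396) (0, 26.0046) (36, 5.898) (36, 38.7695)]  |A|=871.3162
4. ⊥bis P0·P3 via (23.165,21.46): [(12.1279, 40.6064) (30.301, 9.081) (36, 5.898) (36, 38.7695)]  |A|=453.2649
5. ⊥bis P0·P4 via (21.8,29.42): [(28.8998, 39.3158) (20.0126, 26.9286) (30.301, 9.081) (36, 5.898) (36, 38.7695)]  |A|=343.6517
6. canonical 5-gon: [(28.8998, 39.3158) (20.0126, 26.9286) (30.301, 9.081) (36, 5.898) (36, 38.7695)]
7. shoelace: 343.6517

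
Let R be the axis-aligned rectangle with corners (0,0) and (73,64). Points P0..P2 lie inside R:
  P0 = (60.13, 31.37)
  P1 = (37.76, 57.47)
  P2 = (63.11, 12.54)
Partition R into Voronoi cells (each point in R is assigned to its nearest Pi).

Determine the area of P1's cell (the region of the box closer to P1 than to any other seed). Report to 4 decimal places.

1. box [0,73]×[0,64]: [(0, 0) (73, 0) (73, 64) (0, 64)]
2. ⊥bis P1·P0 via (48.945,44.42): [(0, 2.4698) (71.7898, 64) (0, 64)]  |A|=2208.6194
3. ⊥bis P1·P2 via (50.435,35.005): [(0, 6.549) (13.928, 14.4074) (71.7898, 64) (0, 64)]  |A|=2180.2118
4. canonical 4-gon: [(0, 6.549) (13.928, 14.4074) (71.7898, 64) (0, 64)]
5. shoelace: 2180.2118

Area of P1's cell: 2180.2118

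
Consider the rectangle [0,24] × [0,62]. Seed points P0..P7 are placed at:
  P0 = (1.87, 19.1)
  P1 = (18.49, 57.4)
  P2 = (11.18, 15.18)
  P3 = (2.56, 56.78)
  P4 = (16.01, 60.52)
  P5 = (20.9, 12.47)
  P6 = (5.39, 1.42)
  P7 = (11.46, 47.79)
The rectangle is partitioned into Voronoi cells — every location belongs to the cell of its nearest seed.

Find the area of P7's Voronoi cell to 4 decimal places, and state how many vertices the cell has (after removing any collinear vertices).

1. box [0,24]×[0,62]: [(0, 0) (24, 0) (24, 62) (0, 62)]
2. ⊥bis P7·P0 via (6.665,33.445): [(0, 35.6729) (24, 27.6506) (24, 62) (0, 62)]  |A|=728.119
3. ⊥bis P7·P1 via (14.975,52.595): [(0, 35.6729) (24, 27.6506) (24, 45.9929) (2.1184, 62) (0, 62)]  |A|=552.9888
4. ⊥bis P7·P2 via (11.32,31.485): [(0, 35.6729) (12.5605, 31.4743) (24, 31.3761) (24, 45.9929) (2.1184, 62) (0, 62)]  |A|=531.6795
5. ⊥bis P7·P3 via (7.01,52.285): [(0, 45.3452) (0, 35.6729) (12.5605, 31.4743) (24, 31.3761) (24, 45.9929) (10.5747, 55.814)]  |A|=437.0678
6. ⊥bis P7·P4 via (13.735,54.155): [(10.1818, 55.425) (0, 45.3452) (0, 35.6729) (12.5605, 31.4743) (24, 31.3761) (24, 45.9929) (11.9898, 54.7788)]  |A|=436.5892
7. ⊥bis P7·P5 via (16.18,30.13): [(10.1818, 55.425) (0, 45.3452) (0, 35.6729) (12.5605, 31.4743) (20.9407, 31.4024) (24, 32.2201) (24, 45.9929) (11.9898, 54.7788)]  |A|=435.2983
8. ⊥bis P7·P6 via (8.425,24.605): [(10.1818, 55.425) (0, 45.3452) (0, 35.6729) (12.5605, 31.4743) (20.9407, 31.4024) (24, 32.2201) (24, 45.9929) (11.9898, 54.7788)]  |A|=435.2983
9. canonical 8-gon: [(10.1818, 55.425) (0, 45.3452) (0, 35.6729) (12.5605, 31.4743) (20.9407, 31.4024) (24, 32.2201) (24, 45.9929) (11.9898, 54.7788)]
10. shoelace: 435.2983

Area of P7's cell: 435.2983 (8 vertices)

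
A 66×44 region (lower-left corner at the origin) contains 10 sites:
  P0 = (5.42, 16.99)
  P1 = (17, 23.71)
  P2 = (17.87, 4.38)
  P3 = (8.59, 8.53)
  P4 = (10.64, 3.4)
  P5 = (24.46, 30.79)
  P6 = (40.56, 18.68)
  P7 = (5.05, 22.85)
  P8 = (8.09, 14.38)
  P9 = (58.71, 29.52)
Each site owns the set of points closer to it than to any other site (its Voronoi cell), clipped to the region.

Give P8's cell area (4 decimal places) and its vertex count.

Area of P8's cell: 71.2488 (4 vertices)

1. box [0,66]×[0,44]: [(0, 0) (66, 0) (66, 44) (0, 44)]
2. ⊥bis P8·P0 via (6.755,15.685): [(0, 8.7747) (0, 0) (66, 0) (66, 44) (34.4337, 44)]  |A|=2297.5314
3. ⊥bis P8·P1 via (12.545,19.045): [(11.2492, 20.2825) (0, 8.7747) (0, 0) (32.4877, 0)]  |A|=378.8203
4. ⊥bis P8·P2 via (12.98,9.38): [(17.7651, 14.0599) (11.2492, 20.2825) (0, 8.7747) (0, 0) (3.389, 0)]  |A|=174.2582
5. ⊥bis P8·P3 via (8.34,11.455): [(15.7492, 12.0883) (17.7651, 14.0599) (11.2492, 20.2825) (2.0986, 10.9215)]  |A|=71.2488
6. ⊥bis P8·P4 via (9.365,8.89): [(15.7492, 12.0883) (17.7651, 14.0599) (11.2492, 20.2825) (2.0986, 10.9215)]  |A|=71.2488
7. ⊥bis P8·P5 via (16.275,22.585): [(15.7492, 12.0883) (17.7651, 14.0599) (11.2492, 20.2825) (2.0986, 10.9215)]  |A|=71.2488
8. ⊥bis P8·P6 via (24.325,16.53): [(15.7492, 12.0883) (17.7651, 14.0599) (11.2492, 20.2825) (2.0986, 10.9215)]  |A|=71.2488
9. ⊥bis P8·P7 via (6.57,18.615): [(15.7492, 12.0883) (17.7651, 14.0599) (11.2492, 20.2825) (2.0986, 10.9215)]  |A|=71.2488
10. ⊥bis P8·P9 via (33.4,21.95): [(15.7492, 12.0883) (17.7651, 14.0599) (11.2492, 20.2825) (2.0986, 10.9215)]  |A|=71.2488
11. canonical 4-gon: [(15.7492, 12.0883) (17.7651, 14.0599) (11.2492, 20.2825) (2.0986, 10.9215)]
12. shoelace: 71.2488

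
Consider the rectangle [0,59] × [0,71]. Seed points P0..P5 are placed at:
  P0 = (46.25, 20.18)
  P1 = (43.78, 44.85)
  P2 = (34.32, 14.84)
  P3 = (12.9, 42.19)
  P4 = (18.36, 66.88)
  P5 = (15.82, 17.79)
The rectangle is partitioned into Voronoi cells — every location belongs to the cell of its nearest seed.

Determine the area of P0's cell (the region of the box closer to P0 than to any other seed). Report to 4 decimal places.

1. box [0,59]×[0,71]: [(0, 0) (59, 0) (59, 71) (0, 71)]
2. ⊥bis P0·P1 via (45.015,32.515): [(0, 28.008) (0, 0) (59, 0) (59, 33.9152)]  |A|=1826.7352
3. ⊥bis P0·P2 via (40.285,17.51): [(34.0596, 31.4181) (48.1227, 0) (59, 0) (59, 33.9152)]  |A|=593.8025
4. ⊥bis P0·P3 via (29.575,31.185): [(34.0596, 31.4181) (48.1227, 0) (59, 0) (59, 33.9152)]  |A|=593.8025
5. ⊥bis P0·P4 via (32.305,43.53): [(34.0596, 31.4181) (48.1227, 0) (59, 0) (59, 33.9152)]  |A|=593.8025
6. ⊥bis P0·P5 via (31.035,18.985): [(34.0596, 31.4181) (48.1227, 0) (59, 0) (59, 33.9152)]  |A|=593.8025
7. canonical 4-gon: [(34.0596, 31.4181) (48.1227, 0) (59, 0) (59, 33.9152)]
8. shoelace: 593.8025

Area of P0's cell: 593.8025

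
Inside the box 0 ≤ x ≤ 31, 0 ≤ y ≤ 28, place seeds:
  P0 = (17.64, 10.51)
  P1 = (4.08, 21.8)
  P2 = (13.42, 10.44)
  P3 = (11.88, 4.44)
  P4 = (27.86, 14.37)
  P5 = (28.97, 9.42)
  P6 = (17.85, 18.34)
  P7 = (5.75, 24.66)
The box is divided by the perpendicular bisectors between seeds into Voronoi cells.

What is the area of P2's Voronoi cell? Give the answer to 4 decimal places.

1. box [0,31]×[0,28]: [(0, 0) (31, 0) (31, 28) (0, 28)]
2. ⊥bis P2·P0 via (15.53,10.475): [(0, 0) (15.7038, 0) (15.2393, 28) (0, 28)]  |A|=433.2028
3. ⊥bis P2·P1 via (8.75,16.12): [(0, 8.9259) (0, 0) (15.7038, 0) (15.3464, 21.5434)]  |A|=237.6467
4. ⊥bis P2·P3 via (12.65,7.44): [(1.6322, 10.2679) (15.5929, 6.6847) (15.3464, 21.5434)]  |A|=103.2775
5. ⊥bis P2·P4 via (20.64,12.405): [(1.6322, 10.2679) (15.5929, 6.6847) (15.3464, 21.5434)]  |A|=103.2775
6. ⊥bis P2·P5 via (21.195,9.93): [(1.6322, 10.2679) (15.5929, 6.6847) (15.3464, 21.5434)]  |A|=103.2775
7. ⊥bis P2·P6 via (15.635,14.39): [(10.2908, 17.3868) (1.6322, 10.2679) (15.5929, 6.6847) (15.4635, 14.4862)]  |A|=85.1948
8. ⊥bis P2·P7 via (9.585,17.55): [(10.2908, 17.3868) (1.6322, 10.2679) (15.5929, 6.6847) (15.4635, 14.4862)]  |A|=85.1948
9. canonical 4-gon: [(10.2908, 17.3868) (1.6322, 10.2679) (15.5929, 6.6847) (15.4635, 14.4862)]
10. shoelace: 85.1948

Area of P2's cell: 85.1948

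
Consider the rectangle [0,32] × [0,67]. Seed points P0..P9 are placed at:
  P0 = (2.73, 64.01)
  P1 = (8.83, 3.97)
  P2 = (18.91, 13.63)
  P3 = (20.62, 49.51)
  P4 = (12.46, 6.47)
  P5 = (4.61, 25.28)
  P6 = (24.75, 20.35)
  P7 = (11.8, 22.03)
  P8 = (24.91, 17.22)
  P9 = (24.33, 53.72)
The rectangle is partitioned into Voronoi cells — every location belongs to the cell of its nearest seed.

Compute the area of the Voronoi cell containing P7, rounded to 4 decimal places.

Area of P7's cell: 195.4632

1. box [0,32]×[0,67]: [(0, 0) (32, 0) (32, 67) (0, 67)]
2. ⊥bis P7·P0 via (7.265,43.02): [(0, 41.4504) (0, 0) (32, 0) (32, 48.3641)]  |A|=1437.0318
3. ⊥bis P7·P1 via (10.315,13): [(0, 41.4504) (0, 14.6963) (32, 9.4339) (32, 48.3641)]  |A|=1050.9488
4. ⊥bis P7·P2 via (15.355,17.83): [(0, 41.4504) (0, 14.6963) (9.7571, 13.0918) (32, 31.9188) (32, 48.3641)]  |A|=800.8834
5. ⊥bis P7·P3 via (16.21,35.77): [(0, 40.9728) (0, 14.6963) (9.7571, 13.0918) (30.9577, 31.0366)]  |A|=511.2826
6. ⊥bis P7·P4 via (12.13,14.25): [(0, 40.9728) (0, 14.6963) (4.6447, 13.9325) (11.0725, 14.2051) (30.9577, 31.0366)]  |A|=507.8836
7. ⊥bis P7·P5 via (8.205,23.655): [(14.0016, 36.4788) (3.868, 14.0602) (4.6447, 13.9325) (11.0725, 14.2051) (30.9577, 31.0366)]  |A|=277.3471
8. ⊥bis P7·P6 via (18.275,21.19): [(20.0083, 34.5509) (14.0016, 36.4788) (3.868, 14.0602) (4.6447, 13.9325) (11.0725, 14.2051) (18.1455, 20.192)]  |A|=195.4632
9. ⊥bis P7·P8 via (18.355,19.625): [(20.0083, 34.5509) (14.0016, 36.4788) (3.868, 14.0602) (4.6447, 13.9325) (11.0725, 14.2051) (18.1455, 20.192)]  |A|=195.4632
10. ⊥bis P7·P9 via (18.065,37.875): [(20.0083, 34.5509) (14.0016, 36.4788) (3.868, 14.0602) (4.6447, 13.9325) (11.0725, 14.2051) (18.1455, 20.192)]  |A|=195.4632
11. canonical 6-gon: [(20.0083, 34.5509) (14.0016, 36.4788) (3.868, 14.0602) (4.6447, 13.9325) (11.0725, 14.2051) (18.1455, 20.192)]
12. shoelace: 195.4632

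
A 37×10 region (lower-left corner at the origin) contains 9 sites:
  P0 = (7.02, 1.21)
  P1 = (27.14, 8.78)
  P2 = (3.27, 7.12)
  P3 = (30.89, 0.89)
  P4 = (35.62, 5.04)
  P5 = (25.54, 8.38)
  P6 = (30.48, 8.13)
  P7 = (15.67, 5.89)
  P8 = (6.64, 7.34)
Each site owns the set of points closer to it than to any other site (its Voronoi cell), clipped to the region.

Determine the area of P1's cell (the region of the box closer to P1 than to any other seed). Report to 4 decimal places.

1. box [0,37]×[0,10]: [(0, 0) (37, 0) (37, 10) (0, 10)]
2. ⊥bis P1·P0 via (17.08,4.995): [(18.9593, 0) (37, 0) (37, 10) (15.1969, 10)]  |A|=199.2188
3. ⊥bis P1·P2 via (15.205,7.95): [(18.9593, 0) (37, 0) (37, 10) (15.1969, 10)]  |A|=199.2188
4. ⊥bis P1·P3 via (29.015,4.835): [(18.9416, 0.0472) (37, 8.6302) (37, 10) (15.1969, 10)]  |A|=120.8691
5. ⊥bis P1·P4 via (31.38,6.91): [(18.9416, 0.0472) (30.8494, 5.7068) (32.7428, 10) (15.1969, 10)]  |A|=107.518
6. ⊥bis P1·P5 via (26.34,8.58): [(27.4609, 4.0964) (30.8494, 5.7068) (32.7428, 10) (25.985, 10)]  |A|=25.6967
7. ⊥bis P1·P6 via (28.81,8.455): [(27.4609, 4.0964) (28.0128, 4.3587) (29.1107, 10) (25.985, 10)]  |A|=10.6392
8. ⊥bis P1·P7 via (21.405,7.335): [(27.4609, 4.0964) (28.0128, 4.3587) (29.1107, 10) (25.985, 10)]  |A|=10.6392
9. ⊥bis P1·P8 via (16.89,8.06): [(27.4609, 4.0964) (28.0128, 4.3587) (29.1107, 10) (25.985, 10)]  |A|=10.6392
10. canonical 4-gon: [(27.4609, 4.0964) (28.0128, 4.3587) (29.1107, 10) (25.985, 10)]
11. shoelace: 10.6392

Area of P1's cell: 10.6392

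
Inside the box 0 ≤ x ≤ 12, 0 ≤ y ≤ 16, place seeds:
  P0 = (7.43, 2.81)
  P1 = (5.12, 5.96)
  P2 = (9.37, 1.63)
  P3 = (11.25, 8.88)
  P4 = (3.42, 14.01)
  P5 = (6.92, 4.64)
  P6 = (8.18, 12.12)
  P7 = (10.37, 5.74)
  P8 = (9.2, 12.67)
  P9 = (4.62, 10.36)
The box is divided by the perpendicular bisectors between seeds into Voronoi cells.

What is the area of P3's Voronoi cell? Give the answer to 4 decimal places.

Area of P3's cell: 12.0297

1. box [0,12]×[0,16]: [(0, 0) (12, 0) (12, 16) (0, 16)]
2. ⊥bis P3·P0 via (9.34,5.845): [(0, 11.7229) (12, 4.171) (12, 16) (0, 16)]  |A|=96.6367
3. ⊥bis P3·P1 via (8.185,7.42): [(8.762, 6.2088) (12, 4.171) (12, 16) (4.098, 16)]  |A|=57.8367
4. ⊥bis P3·P2 via (10.31,5.255): [(8.762, 6.2088) (10.2547, 5.2693) (12, 4.8168) (12, 16) (4.098, 16)]  |A|=57.2732
5. ⊥bis P3·P4 via (7.335,11.445): [(6.717, 10.5018) (8.762, 6.2088) (10.2547, 5.2693) (12, 4.8168) (12, 16) (10.3193, 16)]  |A|=40.17
6. ⊥bis P3·P5 via (9.085,6.76): [(6.717, 10.5018) (7.9447, 7.9245) (10.6434, 5.1686) (12, 4.8168) (12, 16) (10.3193, 16)]  |A|=38.8737
7. ⊥bis P3·P6 via (9.715,10.5): [(7.6499, 8.5433) (7.9447, 7.9245) (10.6434, 5.1686) (12, 4.8168) (12, 12.6651)]  |A|=19.2618
8. ⊥bis P3·P7 via (10.81,7.31): [(7.6499, 8.5433) (7.841, 8.1421) (12, 6.9765) (12, 12.6651)]  |A|=13.0959
9. ⊥bis P3·P8 via (10.225,10.775): [(9.7129, 10.498) (7.6499, 8.5433) (7.841, 8.1421) (12, 6.9765) (12, 11.7351)]  |A|=12.0324
10. ⊥bis P3·P9 via (7.935,9.62): [(9.7129, 10.498) (7.7066, 8.597) (7.6804, 8.4794) (7.841, 8.1421) (12, 6.9765) (12, 11.7351)]  |A|=12.0297
11. canonical 6-gon: [(9.7129, 10.498) (7.7066, 8.597) (7.6804, 8.4794) (7.841, 8.1421) (12, 6.9765) (12, 11.7351)]
12. shoelace: 12.0297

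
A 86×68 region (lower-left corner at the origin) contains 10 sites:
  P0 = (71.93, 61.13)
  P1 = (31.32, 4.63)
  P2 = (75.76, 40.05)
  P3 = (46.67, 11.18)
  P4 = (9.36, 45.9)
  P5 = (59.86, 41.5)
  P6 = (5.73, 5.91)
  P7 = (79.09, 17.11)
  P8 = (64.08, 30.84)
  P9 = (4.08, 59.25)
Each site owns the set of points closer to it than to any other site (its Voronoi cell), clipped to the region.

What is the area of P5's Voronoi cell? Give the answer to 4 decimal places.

Area of P5's cell: 868.5349

1. box [0,86]×[0,68]: [(0, 0) (86, 0) (86, 68) (0, 68)]
2. ⊥bis P5·P0 via (65.895,51.315): [(0, 0) (86, 0) (86, 38.9529) (38.7594, 68) (0, 68)]  |A|=5161.8998
3. ⊥bis P5·P1 via (45.59,23.065): [(0, 58.3549) (75.387, 0) (86, 0) (86, 38.9529) (38.7594, 68) (0, 68)]  |A|=2962.2992
4. ⊥bis P5·P2 via (67.81,40.775): [(0, 58.3549) (64.8363, 8.167) (68.6185, 49.6404) (38.7594, 68) (0, 68)]  |A|=2126.1209
5. ⊥bis P5·P3 via (53.265,26.34): [(0, 58.3549) (26.0828, 38.165) (65.9888, 20.8048) (68.6185, 49.6404) (38.7594, 68) (0, 68)]  |A|=1863.9542
6. ⊥bis P5·P4 via (34.61,43.7): [(33.8339, 34.793) (65.9888, 20.8048) (68.6185, 49.6404) (38.7594, 68) (36.7272, 68)]  |A|=1056.7155
7. ⊥bis P5·P6 via (32.795,23.705): [(33.8339, 34.793) (65.9888, 20.8048) (68.6185, 49.6404) (38.7594, 68) (36.7272, 68)]  |A|=1056.7155
8. ⊥bis P5·P7 via (69.475,29.305): [(33.8339, 34.793) (61.2878, 22.8499) (66.554, 27.0019) (68.6185, 49.6404) (38.7594, 68) (36.7272, 68)]  |A|=1041.571
9. ⊥bis P5·P8 via (61.97,36.17): [(33.8339, 34.793) (45.5818, 29.6824) (67.593, 38.396) (68.6185, 49.6404) (38.7594, 68) (36.7272, 68)]  |A|=870.1029
10. ⊥bis P5·P9 via (31.97,50.375): [(36.4063, 64.3161) (33.8339, 34.793) (45.5818, 29.6824) (67.593, 38.396) (68.6185, 49.6404) (38.7594, 68) (37.5785, 68)]  |A|=868.5349
11. canonical 7-gon: [(36.4063, 64.3161) (33.8339, 34.793) (45.5818, 29.6824) (67.593, 38.396) (68.6185, 49.6404) (38.7594, 68) (37.5785, 68)]
12. shoelace: 868.5349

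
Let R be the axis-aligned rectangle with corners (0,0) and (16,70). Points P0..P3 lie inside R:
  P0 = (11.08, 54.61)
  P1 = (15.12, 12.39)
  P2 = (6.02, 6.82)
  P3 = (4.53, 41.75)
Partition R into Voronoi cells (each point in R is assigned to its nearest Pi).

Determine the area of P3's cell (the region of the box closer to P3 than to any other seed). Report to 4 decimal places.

1. box [0,16]×[0,70]: [(0, 0) (16, 0) (16, 70) (0, 70)]
2. ⊥bis P3·P0 via (7.805,48.18): [(0, 52.1553) (0, 0) (16, 0) (16, 44.006)]  |A|=769.2909
3. ⊥bis P3·P1 via (9.825,27.07): [(0, 52.1553) (0, 23.5262) (16, 29.2973) (16, 44.006)]  |A|=346.7032
4. ⊥bis P3·P2 via (5.275,24.285): [(0, 52.1553) (0, 24.06) (1.6785, 24.1316) (16, 29.2973) (16, 44.006)]  |A|=346.2552
5. canonical 5-gon: [(0, 52.1553) (0, 24.06) (1.6785, 24.1316) (16, 29.2973) (16, 44.006)]
6. shoelace: 346.2552

Area of P3's cell: 346.2552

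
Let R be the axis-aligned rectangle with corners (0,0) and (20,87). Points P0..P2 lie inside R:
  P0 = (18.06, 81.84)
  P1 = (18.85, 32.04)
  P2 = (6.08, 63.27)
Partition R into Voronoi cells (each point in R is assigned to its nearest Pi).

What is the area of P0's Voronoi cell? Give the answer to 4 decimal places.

Area of P0's cell: 262.1918

1. box [0,20]×[0,87]: [(0, 0) (20, 0) (20, 87) (0, 87)]
2. ⊥bis P0·P1 via (18.455,56.94): [(0, 56.6472) (20, 56.9645) (20, 87) (0, 87)]  |A|=603.8825
3. ⊥bis P0·P2 via (12.07,72.555): [(0, 80.3417) (20, 67.4391) (20, 87) (0, 87)]  |A|=262.1918
4. canonical 4-gon: [(0, 80.3417) (20, 67.4391) (20, 87) (0, 87)]
5. shoelace: 262.1918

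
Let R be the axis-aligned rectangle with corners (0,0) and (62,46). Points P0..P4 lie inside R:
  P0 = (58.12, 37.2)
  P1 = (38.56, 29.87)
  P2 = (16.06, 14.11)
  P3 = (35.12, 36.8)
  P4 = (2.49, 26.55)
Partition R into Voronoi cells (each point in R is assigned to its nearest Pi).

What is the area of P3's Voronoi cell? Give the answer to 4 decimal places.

Area of P3's cell: 423.5888

1. box [0,62]×[0,46]: [(0, 0) (62, 0) (62, 46) (0, 46)]
2. ⊥bis P3·P0 via (46.62,37): [(0, 0) (47.2635, 0) (46.4635, 46) (0, 46)]  |A|=2155.72
3. ⊥bis P3·P1 via (36.84,33.335): [(0, 15.0479) (46.5995, 38.1795) (46.4635, 46) (0, 46)]  |A|=902.859
4. ⊥bis P3·P2 via (25.59,25.455): [(23.8723, 26.8979) (46.5995, 38.1795) (46.4635, 46) (1.1322, 46)]  |A|=522.5969
5. ⊥bis P3·P4 via (18.805,31.675): [(19.0271, 30.9679) (23.8723, 26.8979) (46.5995, 38.1795) (46.4635, 46) (14.3051, 46)]  |A|=423.5888
6. canonical 5-gon: [(19.0271, 30.9679) (23.8723, 26.8979) (46.5995, 38.1795) (46.4635, 46) (14.3051, 46)]
7. shoelace: 423.5888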